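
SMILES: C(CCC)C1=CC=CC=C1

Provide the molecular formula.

C10H14

Heavy atoms from the SMILES: 10 C.
Implicit hydrogens by atom environment:
  5 × C (aromatic): 1 H each → 5
  3 × C: 2 H each → 6
  1 × C: 3 H
  1 × C (aromatic): no H
  Total hydrogens = 14.
Molecular formula: C10H14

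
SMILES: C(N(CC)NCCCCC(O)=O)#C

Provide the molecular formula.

C9H16N2O2

Heavy atoms from the SMILES: 9 C, 2 N, 2 O.
Implicit hydrogens by atom environment:
  5 × C: 2 H each → 10
  2 × C: no H
  1 × C: 3 H
  1 × C: 1 H
  1 × N: 1 H
  1 × N: no H
  1 × O: 1 H
  1 × O: no H
  Total hydrogens = 16.
Molecular formula: C9H16N2O2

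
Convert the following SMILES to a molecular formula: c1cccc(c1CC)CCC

C11H16

Heavy atoms from the SMILES: 11 C.
Implicit hydrogens by atom environment:
  4 × C (aromatic): 1 H each → 4
  3 × C: 2 H each → 6
  2 × C: 3 H each → 6
  2 × C (aromatic): no H
  Total hydrogens = 16.
Molecular formula: C11H16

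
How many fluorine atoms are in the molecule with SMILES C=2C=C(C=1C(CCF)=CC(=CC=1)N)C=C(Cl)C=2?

The symbol for fluorine appears 1 time in the SMILES.

1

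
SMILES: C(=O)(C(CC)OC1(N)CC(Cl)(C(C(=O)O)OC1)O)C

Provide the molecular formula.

C11H18ClNO6

Heavy atoms from the SMILES: 11 C, 1 Cl, 1 N, 6 O.
Implicit hydrogens by atom environment:
  4 × C: no H
  4 × O: no H
  3 × C: 2 H each → 6
  2 × C: 3 H each → 6
  2 × C: 1 H each → 2
  2 × O: 1 H each → 2
  1 × Cl: no H
  1 × N: 2 H
  Total hydrogens = 18.
Molecular formula: C11H18ClNO6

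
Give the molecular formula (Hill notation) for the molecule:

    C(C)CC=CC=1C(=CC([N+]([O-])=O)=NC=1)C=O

Heavy atoms from the SMILES: 11 C, 2 N, 3 O.
Implicit hydrogens by atom environment:
  3 × C: 1 H each → 3
  3 × C (aromatic): no H
  2 × C: 2 H each → 4
  2 × C (aromatic): 1 H each → 2
  2 × O: no H
  1 × C: 3 H
  1 × N (aromatic): no H
  1 × N (charge +1): no H
  1 × O (charge -1): no H
  Total hydrogens = 12.
Molecular formula: C11H12N2O3

C11H12N2O3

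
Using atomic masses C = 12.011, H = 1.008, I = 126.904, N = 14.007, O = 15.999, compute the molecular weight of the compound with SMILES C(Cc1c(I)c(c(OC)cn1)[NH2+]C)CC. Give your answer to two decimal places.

321.18

Molecular formula: C11H18IN2O+.
M = 11×12.011 + 18×1.008 + 1×126.904 + 2×14.007 + 1×15.999 = 321.18 g/mol.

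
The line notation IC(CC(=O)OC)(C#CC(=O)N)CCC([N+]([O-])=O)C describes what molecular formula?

Heavy atoms from the SMILES: 11 C, 1 I, 2 N, 5 O.
Implicit hydrogens by atom environment:
  5 × C: no H
  4 × O: no H
  3 × C: 2 H each → 6
  2 × C: 3 H each → 6
  1 × C: 1 H
  1 × I: no H
  1 × N: 2 H
  1 × N (charge +1): no H
  1 × O (charge -1): no H
  Total hydrogens = 15.
Molecular formula: C11H15IN2O5

C11H15IN2O5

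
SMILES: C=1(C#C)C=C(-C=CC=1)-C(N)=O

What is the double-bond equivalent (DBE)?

7

Molecular formula from the SMILES: C9H7NO.
DoU = (2C + 2 + N − H − X)/2 = (2·9 + 2 + 1 − 7 − 0)/2 = 14/2 = 7.
(Structurally: 1 ring(s) + 6 π bond(s) = 7.)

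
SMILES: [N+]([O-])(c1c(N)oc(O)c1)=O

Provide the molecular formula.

Heavy atoms from the SMILES: 4 C, 2 N, 4 O.
Implicit hydrogens by atom environment:
  3 × C (aromatic): no H
  1 × C (aromatic): 1 H
  1 × N: 2 H
  1 × N (charge +1): no H
  1 × O: 1 H
  1 × O (aromatic): no H
  1 × O: no H
  1 × O (charge -1): no H
  Total hydrogens = 4.
Molecular formula: C4H4N2O4

C4H4N2O4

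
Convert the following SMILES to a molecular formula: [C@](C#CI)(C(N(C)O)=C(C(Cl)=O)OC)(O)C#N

C9H8ClIN2O4

Heavy atoms from the SMILES: 9 C, 1 Cl, 1 I, 2 N, 4 O.
Implicit hydrogens by atom environment:
  7 × C: no H
  2 × C: 3 H each → 6
  2 × N: no H
  2 × O: 1 H each → 2
  2 × O: no H
  1 × Cl: no H
  1 × I: no H
  Total hydrogens = 8.
Molecular formula: C9H8ClIN2O4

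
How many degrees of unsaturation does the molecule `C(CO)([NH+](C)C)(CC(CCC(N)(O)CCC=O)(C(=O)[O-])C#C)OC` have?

4

Molecular formula from the SMILES: C16H28N2O6.
DoU = (2C + 2 + N − H − X)/2 = (2·16 + 2 + 2 − 28 − 0)/2 = 8/2 = 4.
(Structurally: 0 ring(s) + 4 π bond(s) = 4.)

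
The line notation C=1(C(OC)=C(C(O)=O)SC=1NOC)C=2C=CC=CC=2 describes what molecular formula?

Heavy atoms from the SMILES: 13 C, 1 N, 4 O, 1 S.
Implicit hydrogens by atom environment:
  5 × C (aromatic): 1 H each → 5
  5 × C (aromatic): no H
  3 × O: no H
  2 × C: 3 H each → 6
  1 × C: no H
  1 × N: 1 H
  1 × O: 1 H
  1 × S (aromatic): no H
  Total hydrogens = 13.
Molecular formula: C13H13NO4S

C13H13NO4S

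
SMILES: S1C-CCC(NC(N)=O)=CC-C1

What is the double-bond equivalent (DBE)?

3

Molecular formula from the SMILES: C8H14N2OS.
DoU = (2C + 2 + N − H − X)/2 = (2·8 + 2 + 2 − 14 − 0)/2 = 6/2 = 3.
(Structurally: 1 ring(s) + 2 π bond(s) = 3.)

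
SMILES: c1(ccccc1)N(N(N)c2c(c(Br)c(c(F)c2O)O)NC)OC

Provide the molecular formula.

Heavy atoms from the SMILES: 1 Br, 14 C, 1 F, 4 N, 3 O.
Implicit hydrogens by atom environment:
  7 × C (aromatic): no H
  5 × C (aromatic): 1 H each → 5
  2 × C: 3 H each → 6
  2 × N: no H
  2 × O: 1 H each → 2
  1 × Br: no H
  1 × F: no H
  1 × N: 2 H
  1 × N: 1 H
  1 × O: no H
  Total hydrogens = 16.
Molecular formula: C14H16BrFN4O3

C14H16BrFN4O3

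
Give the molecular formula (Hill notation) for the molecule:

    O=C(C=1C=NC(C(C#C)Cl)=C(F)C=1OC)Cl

Heavy atoms from the SMILES: 10 C, 2 Cl, 1 F, 1 N, 2 O.
Implicit hydrogens by atom environment:
  4 × C (aromatic): no H
  2 × C: 1 H each → 2
  2 × C: no H
  2 × Cl: no H
  2 × O: no H
  1 × C: 3 H
  1 × C (aromatic): 1 H
  1 × F: no H
  1 × N (aromatic): no H
  Total hydrogens = 6.
Molecular formula: C10H6Cl2FNO2

C10H6Cl2FNO2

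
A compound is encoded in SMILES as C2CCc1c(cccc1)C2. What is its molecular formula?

Heavy atoms from the SMILES: 10 C.
Implicit hydrogens by atom environment:
  4 × C: 2 H each → 8
  4 × C (aromatic): 1 H each → 4
  2 × C (aromatic): no H
  Total hydrogens = 12.
Molecular formula: C10H12

C10H12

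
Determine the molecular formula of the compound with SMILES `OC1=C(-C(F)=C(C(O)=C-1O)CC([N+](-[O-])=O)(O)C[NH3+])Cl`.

Heavy atoms from the SMILES: 9 C, 1 Cl, 1 F, 2 N, 6 O.
Implicit hydrogens by atom environment:
  6 × C (aromatic): no H
  4 × O: 1 H each → 4
  2 × C: 2 H each → 4
  1 × C: no H
  1 × Cl: no H
  1 × F: no H
  1 × N (charge +1): 3 H
  1 × N (charge +1): no H
  1 × O: no H
  1 × O (charge -1): no H
  Total hydrogens = 11.
Net charge +1.
Molecular formula: C9H11ClFN2O6+

C9H11ClFN2O6+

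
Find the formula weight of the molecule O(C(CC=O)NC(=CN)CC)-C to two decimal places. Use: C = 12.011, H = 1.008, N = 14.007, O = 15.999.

172.23

Molecular formula: C8H16N2O2.
M = 8×12.011 + 16×1.008 + 2×14.007 + 2×15.999 = 172.23 g/mol.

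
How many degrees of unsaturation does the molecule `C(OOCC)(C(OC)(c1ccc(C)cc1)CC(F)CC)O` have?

4

Molecular formula from the SMILES: C16H25FO4.
DoU = (2C + 2 + N − H − X)/2 = (2·16 + 2 + 0 − 25 − 1)/2 = 8/2 = 4.
(Structurally: 1 ring(s) + 3 π bond(s) = 4.)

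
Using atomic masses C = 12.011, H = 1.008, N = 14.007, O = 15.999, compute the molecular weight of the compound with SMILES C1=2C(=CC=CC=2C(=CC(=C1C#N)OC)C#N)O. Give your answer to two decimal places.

Molecular formula: C13H8N2O2.
M = 13×12.011 + 8×1.008 + 2×14.007 + 2×15.999 = 224.22 g/mol.

224.22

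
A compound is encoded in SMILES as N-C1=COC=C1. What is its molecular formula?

C4H5NO

Heavy atoms from the SMILES: 4 C, 1 N, 1 O.
Implicit hydrogens by atom environment:
  3 × C (aromatic): 1 H each → 3
  1 × C (aromatic): no H
  1 × N: 2 H
  1 × O (aromatic): no H
  Total hydrogens = 5.
Molecular formula: C4H5NO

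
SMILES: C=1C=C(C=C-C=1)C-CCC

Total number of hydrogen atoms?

14

Hydrogens are implicit in SMILES; fill each atom to its normal valence:
  5 × C (aromatic): 1 H each → 5
  3 × C: 2 H each → 6
  1 × C: 3 H
  1 × C (aromatic): no H
  Total hydrogens = 14.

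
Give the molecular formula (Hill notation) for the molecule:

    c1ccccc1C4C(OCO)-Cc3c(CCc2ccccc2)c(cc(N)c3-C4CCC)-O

C28H33NO3

Heavy atoms from the SMILES: 28 C, 1 N, 3 O.
Implicit hydrogens by atom environment:
  11 × C (aromatic): 1 H each → 11
  7 × C (aromatic): no H
  6 × C: 2 H each → 12
  3 × C: 1 H each → 3
  2 × O: 1 H each → 2
  1 × C: 3 H
  1 × N: 2 H
  1 × O: no H
  Total hydrogens = 33.
Molecular formula: C28H33NO3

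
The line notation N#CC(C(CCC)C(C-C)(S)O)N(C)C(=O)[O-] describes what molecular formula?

Heavy atoms from the SMILES: 11 C, 2 N, 3 O, 1 S.
Implicit hydrogens by atom environment:
  3 × C: 3 H each → 9
  3 × C: 2 H each → 6
  3 × C: no H
  2 × C: 1 H each → 2
  2 × N: no H
  1 × O: 1 H
  1 × O: no H
  1 × O (charge -1): no H
  1 × S: 1 H
  Total hydrogens = 19.
Net charge -1.
Molecular formula: C11H19N2O3S-

C11H19N2O3S-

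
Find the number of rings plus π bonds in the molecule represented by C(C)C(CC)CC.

Molecular formula from the SMILES: C7H16.
DoU = (2C + 2 + N − H − X)/2 = (2·7 + 2 + 0 − 16 − 0)/2 = 0/2 = 0.
(Structurally: 0 ring(s) + 0 π bond(s) = 0.)

0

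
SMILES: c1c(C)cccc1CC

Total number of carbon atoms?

The symbol for carbon appears 9 times in the SMILES. Lowercase c denotes aromatic carbon and counts toward C.

9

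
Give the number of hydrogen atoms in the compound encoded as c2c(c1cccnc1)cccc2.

9

Hydrogens are implicit in SMILES; fill each atom to its normal valence:
  9 × C (aromatic): 1 H each → 9
  2 × C (aromatic): no H
  1 × N (aromatic): no H
  Total hydrogens = 9.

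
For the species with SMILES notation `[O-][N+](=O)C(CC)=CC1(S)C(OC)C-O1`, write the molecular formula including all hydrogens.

Heavy atoms from the SMILES: 8 C, 1 N, 4 O, 1 S.
Implicit hydrogens by atom environment:
  3 × O: no H
  2 × C: 3 H each → 6
  2 × C: 2 H each → 4
  2 × C: 1 H each → 2
  2 × C: no H
  1 × N (charge +1): no H
  1 × O (charge -1): no H
  1 × S: 1 H
  Total hydrogens = 13.
Molecular formula: C8H13NO4S

C8H13NO4S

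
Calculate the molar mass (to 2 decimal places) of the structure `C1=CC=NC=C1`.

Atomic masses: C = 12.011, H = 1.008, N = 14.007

Molecular formula: C5H5N.
M = 5×12.011 + 5×1.008 + 1×14.007 = 79.10 g/mol.

79.10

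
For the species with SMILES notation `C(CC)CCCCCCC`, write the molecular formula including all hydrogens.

C10H22

Heavy atoms from the SMILES: 10 C.
Implicit hydrogens by atom environment:
  8 × C: 2 H each → 16
  2 × C: 3 H each → 6
  Total hydrogens = 22.
Molecular formula: C10H22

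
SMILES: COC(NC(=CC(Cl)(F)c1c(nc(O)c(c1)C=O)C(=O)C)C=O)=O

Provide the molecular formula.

C14H12ClFN2O6

Heavy atoms from the SMILES: 14 C, 1 Cl, 1 F, 2 N, 6 O.
Implicit hydrogens by atom environment:
  5 × O: no H
  4 × C (aromatic): no H
  4 × C: no H
  3 × C: 1 H each → 3
  2 × C: 3 H each → 6
  1 × C (aromatic): 1 H
  1 × Cl: no H
  1 × F: no H
  1 × N: 1 H
  1 × N (aromatic): no H
  1 × O: 1 H
  Total hydrogens = 12.
Molecular formula: C14H12ClFN2O6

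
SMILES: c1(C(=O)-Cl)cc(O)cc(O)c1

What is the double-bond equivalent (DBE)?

5

Molecular formula from the SMILES: C7H5ClO3.
DoU = (2C + 2 + N − H − X)/2 = (2·7 + 2 + 0 − 5 − 1)/2 = 10/2 = 5.
(Structurally: 1 ring(s) + 4 π bond(s) = 5.)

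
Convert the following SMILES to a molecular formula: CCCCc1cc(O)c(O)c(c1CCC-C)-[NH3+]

Heavy atoms from the SMILES: 14 C, 1 N, 2 O.
Implicit hydrogens by atom environment:
  6 × C: 2 H each → 12
  5 × C (aromatic): no H
  2 × C: 3 H each → 6
  2 × O: 1 H each → 2
  1 × C (aromatic): 1 H
  1 × N (charge +1): 3 H
  Total hydrogens = 24.
Net charge +1.
Molecular formula: C14H24NO2+

C14H24NO2+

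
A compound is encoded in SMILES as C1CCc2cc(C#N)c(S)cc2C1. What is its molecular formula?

C11H11NS

Heavy atoms from the SMILES: 11 C, 1 N, 1 S.
Implicit hydrogens by atom environment:
  4 × C: 2 H each → 8
  4 × C (aromatic): no H
  2 × C (aromatic): 1 H each → 2
  1 × C: no H
  1 × N: no H
  1 × S: 1 H
  Total hydrogens = 11.
Molecular formula: C11H11NS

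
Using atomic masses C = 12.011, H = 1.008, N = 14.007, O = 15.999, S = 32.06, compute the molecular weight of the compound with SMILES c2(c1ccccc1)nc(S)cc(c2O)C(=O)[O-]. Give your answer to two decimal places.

Molecular formula: C12H8NO3S-.
M = 12×12.011 + 8×1.008 + 1×14.007 + 3×15.999 + 1×32.06 = 246.26 g/mol.

246.26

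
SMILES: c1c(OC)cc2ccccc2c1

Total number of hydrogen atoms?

Hydrogens are implicit in SMILES; fill each atom to its normal valence:
  7 × C (aromatic): 1 H each → 7
  3 × C (aromatic): no H
  1 × C: 3 H
  1 × O: no H
  Total hydrogens = 10.

10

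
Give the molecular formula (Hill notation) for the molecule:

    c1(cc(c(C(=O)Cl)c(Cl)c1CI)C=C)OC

Heavy atoms from the SMILES: 11 C, 2 Cl, 1 I, 2 O.
Implicit hydrogens by atom environment:
  5 × C (aromatic): no H
  2 × C: 2 H each → 4
  2 × Cl: no H
  2 × O: no H
  1 × C: 3 H
  1 × C (aromatic): 1 H
  1 × C: 1 H
  1 × C: no H
  1 × I: no H
  Total hydrogens = 9.
Molecular formula: C11H9Cl2IO2

C11H9Cl2IO2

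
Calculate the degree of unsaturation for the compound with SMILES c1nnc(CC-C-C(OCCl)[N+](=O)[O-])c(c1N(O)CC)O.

Molecular formula from the SMILES: C11H17ClN4O5.
DoU = (2C + 2 + N − H − X)/2 = (2·11 + 2 + 4 − 17 − 1)/2 = 10/2 = 5.
(Structurally: 1 ring(s) + 4 π bond(s) = 5.)

5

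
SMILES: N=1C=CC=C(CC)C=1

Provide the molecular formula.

Heavy atoms from the SMILES: 7 C, 1 N.
Implicit hydrogens by atom environment:
  4 × C (aromatic): 1 H each → 4
  1 × C: 3 H
  1 × C: 2 H
  1 × C (aromatic): no H
  1 × N (aromatic): no H
  Total hydrogens = 9.
Molecular formula: C7H9N

C7H9N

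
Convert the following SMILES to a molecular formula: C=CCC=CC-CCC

Heavy atoms from the SMILES: 9 C.
Implicit hydrogens by atom environment:
  5 × C: 2 H each → 10
  3 × C: 1 H each → 3
  1 × C: 3 H
  Total hydrogens = 16.
Molecular formula: C9H16

C9H16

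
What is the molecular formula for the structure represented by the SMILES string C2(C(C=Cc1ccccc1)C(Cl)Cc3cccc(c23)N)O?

C18H18ClNO

Heavy atoms from the SMILES: 18 C, 1 Cl, 1 N, 1 O.
Implicit hydrogens by atom environment:
  8 × C (aromatic): 1 H each → 8
  5 × C: 1 H each → 5
  4 × C (aromatic): no H
  1 × C: 2 H
  1 × Cl: no H
  1 × N: 2 H
  1 × O: 1 H
  Total hydrogens = 18.
Molecular formula: C18H18ClNO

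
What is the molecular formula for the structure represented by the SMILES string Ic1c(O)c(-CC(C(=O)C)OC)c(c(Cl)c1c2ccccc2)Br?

C17H15BrClIO3

Heavy atoms from the SMILES: 1 Br, 17 C, 1 Cl, 1 I, 3 O.
Implicit hydrogens by atom environment:
  7 × C (aromatic): no H
  5 × C (aromatic): 1 H each → 5
  2 × C: 3 H each → 6
  2 × O: no H
  1 × Br: no H
  1 × C: 2 H
  1 × C: 1 H
  1 × C: no H
  1 × Cl: no H
  1 × I: no H
  1 × O: 1 H
  Total hydrogens = 15.
Molecular formula: C17H15BrClIO3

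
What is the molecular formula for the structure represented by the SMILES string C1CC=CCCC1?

Heavy atoms from the SMILES: 7 C.
Implicit hydrogens by atom environment:
  5 × C: 2 H each → 10
  2 × C: 1 H each → 2
  Total hydrogens = 12.
Molecular formula: C7H12

C7H12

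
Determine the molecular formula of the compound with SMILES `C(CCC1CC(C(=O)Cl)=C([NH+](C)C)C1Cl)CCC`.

C14H24Cl2NO+

Heavy atoms from the SMILES: 14 C, 2 Cl, 1 N, 1 O.
Implicit hydrogens by atom environment:
  6 × C: 2 H each → 12
  3 × C: 3 H each → 9
  3 × C: no H
  2 × C: 1 H each → 2
  2 × Cl: no H
  1 × N (charge +1): 1 H
  1 × O: no H
  Total hydrogens = 24.
Net charge +1.
Molecular formula: C14H24Cl2NO+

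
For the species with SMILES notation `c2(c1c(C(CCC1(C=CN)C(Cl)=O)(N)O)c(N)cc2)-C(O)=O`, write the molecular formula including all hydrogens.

Heavy atoms from the SMILES: 14 C, 1 Cl, 3 N, 4 O.
Implicit hydrogens by atom environment:
  4 × C (aromatic): no H
  4 × C: no H
  3 × N: 2 H each → 6
  2 × C: 2 H each → 4
  2 × C (aromatic): 1 H each → 2
  2 × C: 1 H each → 2
  2 × O: 1 H each → 2
  2 × O: no H
  1 × Cl: no H
  Total hydrogens = 16.
Molecular formula: C14H16ClN3O4

C14H16ClN3O4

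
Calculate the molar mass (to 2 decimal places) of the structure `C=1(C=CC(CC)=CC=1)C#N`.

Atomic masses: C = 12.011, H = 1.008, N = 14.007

Molecular formula: C9H9N.
M = 9×12.011 + 9×1.008 + 1×14.007 = 131.18 g/mol.

131.18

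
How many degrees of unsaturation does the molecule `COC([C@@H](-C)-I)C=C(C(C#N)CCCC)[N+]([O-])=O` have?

4

Molecular formula from the SMILES: C12H19IN2O3.
DoU = (2C + 2 + N − H − X)/2 = (2·12 + 2 + 2 − 19 − 1)/2 = 8/2 = 4.
(Structurally: 0 ring(s) + 4 π bond(s) = 4.)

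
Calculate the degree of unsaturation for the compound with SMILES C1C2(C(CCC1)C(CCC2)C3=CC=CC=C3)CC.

6

Molecular formula from the SMILES: C18H26.
DoU = (2C + 2 + N − H − X)/2 = (2·18 + 2 + 0 − 26 − 0)/2 = 12/2 = 6.
(Structurally: 3 ring(s) + 3 π bond(s) = 6.)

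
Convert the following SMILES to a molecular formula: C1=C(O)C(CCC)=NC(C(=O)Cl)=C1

C9H10ClNO2

Heavy atoms from the SMILES: 9 C, 1 Cl, 1 N, 2 O.
Implicit hydrogens by atom environment:
  3 × C (aromatic): no H
  2 × C: 2 H each → 4
  2 × C (aromatic): 1 H each → 2
  1 × C: 3 H
  1 × C: no H
  1 × Cl: no H
  1 × N (aromatic): no H
  1 × O: 1 H
  1 × O: no H
  Total hydrogens = 10.
Molecular formula: C9H10ClNO2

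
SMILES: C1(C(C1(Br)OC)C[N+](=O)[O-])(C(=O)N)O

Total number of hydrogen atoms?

Hydrogens are implicit in SMILES; fill each atom to its normal valence:
  3 × C: no H
  3 × O: no H
  1 × Br: no H
  1 × C: 3 H
  1 × C: 2 H
  1 × C: 1 H
  1 × N: 2 H
  1 × N (charge +1): no H
  1 × O: 1 H
  1 × O (charge -1): no H
  Total hydrogens = 9.

9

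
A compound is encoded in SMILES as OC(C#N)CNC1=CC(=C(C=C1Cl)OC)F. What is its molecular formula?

Heavy atoms from the SMILES: 10 C, 1 Cl, 1 F, 2 N, 2 O.
Implicit hydrogens by atom environment:
  4 × C (aromatic): no H
  2 × C (aromatic): 1 H each → 2
  1 × C: 3 H
  1 × C: 2 H
  1 × C: 1 H
  1 × C: no H
  1 × Cl: no H
  1 × F: no H
  1 × N: 1 H
  1 × N: no H
  1 × O: 1 H
  1 × O: no H
  Total hydrogens = 10.
Molecular formula: C10H10ClFN2O2

C10H10ClFN2O2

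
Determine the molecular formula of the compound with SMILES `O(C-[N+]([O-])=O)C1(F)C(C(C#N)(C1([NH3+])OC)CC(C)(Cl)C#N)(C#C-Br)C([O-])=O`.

C14H13BrClFN4O6

Heavy atoms from the SMILES: 1 Br, 14 C, 1 Cl, 1 F, 4 N, 6 O.
Implicit hydrogens by atom environment:
  10 × C: no H
  4 × O: no H
  2 × C: 3 H each → 6
  2 × C: 2 H each → 4
  2 × N: no H
  2 × O (charge -1): no H
  1 × Br: no H
  1 × Cl: no H
  1 × F: no H
  1 × N (charge +1): 3 H
  1 × N (charge +1): no H
  Total hydrogens = 13.
Molecular formula: C14H13BrClFN4O6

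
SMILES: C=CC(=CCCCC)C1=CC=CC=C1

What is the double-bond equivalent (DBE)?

Molecular formula from the SMILES: C14H18.
DoU = (2C + 2 + N − H − X)/2 = (2·14 + 2 + 0 − 18 − 0)/2 = 12/2 = 6.
(Structurally: 1 ring(s) + 5 π bond(s) = 6.)

6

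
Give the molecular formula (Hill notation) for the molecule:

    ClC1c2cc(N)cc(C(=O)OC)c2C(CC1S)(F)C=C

Heavy atoms from the SMILES: 14 C, 1 Cl, 1 F, 1 N, 2 O, 1 S.
Implicit hydrogens by atom environment:
  4 × C (aromatic): no H
  3 × C: 1 H each → 3
  2 × C: 2 H each → 4
  2 × C (aromatic): 1 H each → 2
  2 × C: no H
  2 × O: no H
  1 × C: 3 H
  1 × Cl: no H
  1 × F: no H
  1 × N: 2 H
  1 × S: 1 H
  Total hydrogens = 15.
Molecular formula: C14H15ClFNO2S

C14H15ClFNO2S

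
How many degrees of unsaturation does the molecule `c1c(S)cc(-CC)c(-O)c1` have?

4

Molecular formula from the SMILES: C8H10OS.
DoU = (2C + 2 + N − H − X)/2 = (2·8 + 2 + 0 − 10 − 0)/2 = 8/2 = 4.
(Structurally: 1 ring(s) + 3 π bond(s) = 4.)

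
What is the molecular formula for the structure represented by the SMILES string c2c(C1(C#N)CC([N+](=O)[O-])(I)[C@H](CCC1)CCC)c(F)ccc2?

Heavy atoms from the SMILES: 17 C, 1 F, 1 I, 2 N, 2 O.
Implicit hydrogens by atom environment:
  6 × C: 2 H each → 12
  4 × C (aromatic): 1 H each → 4
  3 × C: no H
  2 × C (aromatic): no H
  1 × C: 3 H
  1 × C: 1 H
  1 × F: no H
  1 × I: no H
  1 × N: no H
  1 × N (charge +1): no H
  1 × O: no H
  1 × O (charge -1): no H
  Total hydrogens = 20.
Molecular formula: C17H20FIN2O2

C17H20FIN2O2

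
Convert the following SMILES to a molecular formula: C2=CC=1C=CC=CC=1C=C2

C10H8

Heavy atoms from the SMILES: 10 C.
Implicit hydrogens by atom environment:
  8 × C (aromatic): 1 H each → 8
  2 × C (aromatic): no H
  Total hydrogens = 8.
Molecular formula: C10H8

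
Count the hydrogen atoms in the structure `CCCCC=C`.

Hydrogens are implicit in SMILES; fill each atom to its normal valence:
  4 × C: 2 H each → 8
  1 × C: 3 H
  1 × C: 1 H
  Total hydrogens = 12.

12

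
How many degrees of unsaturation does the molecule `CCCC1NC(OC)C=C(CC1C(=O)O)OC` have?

Molecular formula from the SMILES: C12H21NO4.
DoU = (2C + 2 + N − H − X)/2 = (2·12 + 2 + 1 − 21 − 0)/2 = 6/2 = 3.
(Structurally: 1 ring(s) + 2 π bond(s) = 3.)

3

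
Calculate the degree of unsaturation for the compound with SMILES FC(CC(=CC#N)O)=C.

4

Molecular formula from the SMILES: C6H6FNO.
DoU = (2C + 2 + N − H − X)/2 = (2·6 + 2 + 1 − 6 − 1)/2 = 8/2 = 4.
(Structurally: 0 ring(s) + 4 π bond(s) = 4.)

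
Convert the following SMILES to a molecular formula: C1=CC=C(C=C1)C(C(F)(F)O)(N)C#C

C10H9F2NO

Heavy atoms from the SMILES: 10 C, 2 F, 1 N, 1 O.
Implicit hydrogens by atom environment:
  5 × C (aromatic): 1 H each → 5
  3 × C: no H
  2 × F: no H
  1 × C: 1 H
  1 × C (aromatic): no H
  1 × N: 2 H
  1 × O: 1 H
  Total hydrogens = 9.
Molecular formula: C10H9F2NO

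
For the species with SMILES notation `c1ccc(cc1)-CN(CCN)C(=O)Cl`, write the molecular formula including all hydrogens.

C10H13ClN2O

Heavy atoms from the SMILES: 10 C, 1 Cl, 2 N, 1 O.
Implicit hydrogens by atom environment:
  5 × C (aromatic): 1 H each → 5
  3 × C: 2 H each → 6
  1 × C (aromatic): no H
  1 × C: no H
  1 × Cl: no H
  1 × N: 2 H
  1 × N: no H
  1 × O: no H
  Total hydrogens = 13.
Molecular formula: C10H13ClN2O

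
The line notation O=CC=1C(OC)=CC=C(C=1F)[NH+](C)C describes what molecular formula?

C10H13FNO2+

Heavy atoms from the SMILES: 10 C, 1 F, 1 N, 2 O.
Implicit hydrogens by atom environment:
  4 × C (aromatic): no H
  3 × C: 3 H each → 9
  2 × C (aromatic): 1 H each → 2
  2 × O: no H
  1 × C: 1 H
  1 × F: no H
  1 × N (charge +1): 1 H
  Total hydrogens = 13.
Net charge +1.
Molecular formula: C10H13FNO2+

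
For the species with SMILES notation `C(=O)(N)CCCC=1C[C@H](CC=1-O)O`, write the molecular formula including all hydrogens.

Heavy atoms from the SMILES: 9 C, 1 N, 3 O.
Implicit hydrogens by atom environment:
  5 × C: 2 H each → 10
  3 × C: no H
  2 × O: 1 H each → 2
  1 × C: 1 H
  1 × N: 2 H
  1 × O: no H
  Total hydrogens = 15.
Molecular formula: C9H15NO3

C9H15NO3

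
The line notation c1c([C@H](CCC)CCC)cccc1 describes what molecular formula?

Heavy atoms from the SMILES: 13 C.
Implicit hydrogens by atom environment:
  5 × C (aromatic): 1 H each → 5
  4 × C: 2 H each → 8
  2 × C: 3 H each → 6
  1 × C: 1 H
  1 × C (aromatic): no H
  Total hydrogens = 20.
Molecular formula: C13H20

C13H20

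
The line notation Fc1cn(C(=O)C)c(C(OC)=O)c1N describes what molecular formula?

Heavy atoms from the SMILES: 8 C, 1 F, 2 N, 3 O.
Implicit hydrogens by atom environment:
  3 × C (aromatic): no H
  3 × O: no H
  2 × C: 3 H each → 6
  2 × C: no H
  1 × C (aromatic): 1 H
  1 × F: no H
  1 × N: 2 H
  1 × N (aromatic): no H
  Total hydrogens = 9.
Molecular formula: C8H9FN2O3

C8H9FN2O3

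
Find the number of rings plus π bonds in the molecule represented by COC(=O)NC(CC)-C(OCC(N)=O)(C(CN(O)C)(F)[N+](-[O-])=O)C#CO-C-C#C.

7

Molecular formula from the SMILES: C16H23FN4O8.
DoU = (2C + 2 + N − H − X)/2 = (2·16 + 2 + 4 − 23 − 1)/2 = 14/2 = 7.
(Structurally: 0 ring(s) + 7 π bond(s) = 7.)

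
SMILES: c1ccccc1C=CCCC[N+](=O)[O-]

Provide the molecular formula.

C11H13NO2

Heavy atoms from the SMILES: 11 C, 1 N, 2 O.
Implicit hydrogens by atom environment:
  5 × C (aromatic): 1 H each → 5
  3 × C: 2 H each → 6
  2 × C: 1 H each → 2
  1 × C (aromatic): no H
  1 × N (charge +1): no H
  1 × O: no H
  1 × O (charge -1): no H
  Total hydrogens = 13.
Molecular formula: C11H13NO2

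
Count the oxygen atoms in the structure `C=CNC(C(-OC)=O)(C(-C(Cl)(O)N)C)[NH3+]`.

3

The symbol for oxygen appears 3 times in the SMILES.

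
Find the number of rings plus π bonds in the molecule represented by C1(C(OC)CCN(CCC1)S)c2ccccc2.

5

Molecular formula from the SMILES: C14H21NOS.
DoU = (2C + 2 + N − H − X)/2 = (2·14 + 2 + 1 − 21 − 0)/2 = 10/2 = 5.
(Structurally: 2 ring(s) + 3 π bond(s) = 5.)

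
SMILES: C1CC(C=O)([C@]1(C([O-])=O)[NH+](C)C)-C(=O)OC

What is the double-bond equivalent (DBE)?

4

Molecular formula from the SMILES: C10H15NO5.
DoU = (2C + 2 + N − H − X)/2 = (2·10 + 2 + 1 − 15 − 0)/2 = 8/2 = 4.
(Structurally: 1 ring(s) + 3 π bond(s) = 4.)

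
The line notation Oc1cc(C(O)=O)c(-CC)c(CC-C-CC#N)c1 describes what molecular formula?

Heavy atoms from the SMILES: 14 C, 1 N, 3 O.
Implicit hydrogens by atom environment:
  5 × C: 2 H each → 10
  4 × C (aromatic): no H
  2 × C (aromatic): 1 H each → 2
  2 × C: no H
  2 × O: 1 H each → 2
  1 × C: 3 H
  1 × N: no H
  1 × O: no H
  Total hydrogens = 17.
Molecular formula: C14H17NO3

C14H17NO3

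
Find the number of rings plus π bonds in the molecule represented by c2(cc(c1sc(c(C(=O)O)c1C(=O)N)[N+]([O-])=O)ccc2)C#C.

12

Molecular formula from the SMILES: C14H8N2O5S.
DoU = (2C + 2 + N − H − X)/2 = (2·14 + 2 + 2 − 8 − 0)/2 = 24/2 = 12.
(Structurally: 2 ring(s) + 10 π bond(s) = 12.)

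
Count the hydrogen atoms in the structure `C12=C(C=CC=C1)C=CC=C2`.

8

Hydrogens are implicit in SMILES; fill each atom to its normal valence:
  8 × C (aromatic): 1 H each → 8
  2 × C (aromatic): no H
  Total hydrogens = 8.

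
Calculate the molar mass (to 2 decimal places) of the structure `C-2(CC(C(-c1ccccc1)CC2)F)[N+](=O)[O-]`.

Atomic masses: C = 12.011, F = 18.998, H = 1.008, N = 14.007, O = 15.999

Molecular formula: C12H14FNO2.
M = 12×12.011 + 1×18.998 + 14×1.008 + 1×14.007 + 2×15.999 = 223.25 g/mol.

223.25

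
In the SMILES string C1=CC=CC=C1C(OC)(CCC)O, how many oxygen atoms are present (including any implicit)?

2

The symbol for oxygen appears 2 times in the SMILES.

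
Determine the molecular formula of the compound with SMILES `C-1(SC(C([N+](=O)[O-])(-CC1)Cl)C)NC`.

Heavy atoms from the SMILES: 7 C, 1 Cl, 2 N, 2 O, 1 S.
Implicit hydrogens by atom environment:
  2 × C: 3 H each → 6
  2 × C: 2 H each → 4
  2 × C: 1 H each → 2
  1 × C: no H
  1 × Cl: no H
  1 × N: 1 H
  1 × N (charge +1): no H
  1 × O: no H
  1 × O (charge -1): no H
  1 × S: no H
  Total hydrogens = 13.
Molecular formula: C7H13ClN2O2S

C7H13ClN2O2S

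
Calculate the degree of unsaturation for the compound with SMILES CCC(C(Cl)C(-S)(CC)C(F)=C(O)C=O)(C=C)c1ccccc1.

7

Molecular formula from the SMILES: C18H22ClFO2S.
DoU = (2C + 2 + N − H − X)/2 = (2·18 + 2 + 0 − 22 − 2)/2 = 14/2 = 7.
(Structurally: 1 ring(s) + 6 π bond(s) = 7.)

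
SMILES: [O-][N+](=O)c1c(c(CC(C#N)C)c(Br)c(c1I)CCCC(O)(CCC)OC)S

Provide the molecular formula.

Heavy atoms from the SMILES: 1 Br, 18 C, 1 I, 2 N, 4 O, 1 S.
Implicit hydrogens by atom environment:
  6 × C: 2 H each → 12
  6 × C (aromatic): no H
  3 × C: 3 H each → 9
  2 × C: no H
  2 × O: no H
  1 × Br: no H
  1 × C: 1 H
  1 × I: no H
  1 × N (charge +1): no H
  1 × N: no H
  1 × O: 1 H
  1 × O (charge -1): no H
  1 × S: 1 H
  Total hydrogens = 24.
Molecular formula: C18H24BrIN2O4S

C18H24BrIN2O4S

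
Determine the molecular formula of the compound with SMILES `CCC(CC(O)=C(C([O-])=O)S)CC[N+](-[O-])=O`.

Heavy atoms from the SMILES: 9 C, 1 N, 5 O, 1 S.
Implicit hydrogens by atom environment:
  4 × C: 2 H each → 8
  3 × C: no H
  2 × O: no H
  2 × O (charge -1): no H
  1 × C: 3 H
  1 × C: 1 H
  1 × N (charge +1): no H
  1 × O: 1 H
  1 × S: 1 H
  Total hydrogens = 14.
Net charge -1.
Molecular formula: C9H14NO5S-

C9H14NO5S-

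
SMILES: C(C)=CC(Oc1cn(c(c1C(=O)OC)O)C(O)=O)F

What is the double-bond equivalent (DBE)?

6

Molecular formula from the SMILES: C11H12FNO6.
DoU = (2C + 2 + N − H − X)/2 = (2·11 + 2 + 1 − 12 − 1)/2 = 12/2 = 6.
(Structurally: 1 ring(s) + 5 π bond(s) = 6.)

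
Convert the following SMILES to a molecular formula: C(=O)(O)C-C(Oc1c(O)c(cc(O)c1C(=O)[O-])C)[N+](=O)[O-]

C11H10NO9-

Heavy atoms from the SMILES: 11 C, 1 N, 9 O.
Implicit hydrogens by atom environment:
  5 × C (aromatic): no H
  4 × O: no H
  3 × O: 1 H each → 3
  2 × C: no H
  2 × O (charge -1): no H
  1 × C: 3 H
  1 × C: 2 H
  1 × C (aromatic): 1 H
  1 × C: 1 H
  1 × N (charge +1): no H
  Total hydrogens = 10.
Net charge -1.
Molecular formula: C11H10NO9-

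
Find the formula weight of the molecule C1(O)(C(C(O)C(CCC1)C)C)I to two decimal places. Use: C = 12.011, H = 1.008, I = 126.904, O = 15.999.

284.14

Molecular formula: C9H17IO2.
M = 9×12.011 + 17×1.008 + 1×126.904 + 2×15.999 = 284.14 g/mol.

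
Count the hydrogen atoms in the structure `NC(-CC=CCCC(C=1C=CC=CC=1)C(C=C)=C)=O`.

Hydrogens are implicit in SMILES; fill each atom to its normal valence:
  5 × C: 2 H each → 10
  5 × C (aromatic): 1 H each → 5
  4 × C: 1 H each → 4
  2 × C: no H
  1 × C (aromatic): no H
  1 × N: 2 H
  1 × O: no H
  Total hydrogens = 21.

21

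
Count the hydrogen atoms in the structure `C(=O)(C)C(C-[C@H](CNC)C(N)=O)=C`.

Hydrogens are implicit in SMILES; fill each atom to its normal valence:
  3 × C: 2 H each → 6
  3 × C: no H
  2 × C: 3 H each → 6
  2 × O: no H
  1 × C: 1 H
  1 × N: 2 H
  1 × N: 1 H
  Total hydrogens = 16.

16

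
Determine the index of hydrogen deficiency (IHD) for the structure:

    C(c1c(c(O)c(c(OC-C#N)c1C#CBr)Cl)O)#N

Molecular formula from the SMILES: C11H4BrClN2O3.
DoU = (2C + 2 + N − H − X)/2 = (2·11 + 2 + 2 − 4 − 2)/2 = 20/2 = 10.
(Structurally: 1 ring(s) + 9 π bond(s) = 10.)

10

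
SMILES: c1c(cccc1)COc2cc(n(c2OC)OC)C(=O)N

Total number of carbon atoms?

14

The symbol for carbon appears 14 times in the SMILES. Lowercase c denotes aromatic carbon and counts toward C.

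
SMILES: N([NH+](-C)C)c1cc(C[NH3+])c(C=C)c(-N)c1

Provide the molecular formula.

Heavy atoms from the SMILES: 11 C, 4 N.
Implicit hydrogens by atom environment:
  4 × C (aromatic): no H
  2 × C: 3 H each → 6
  2 × C: 2 H each → 4
  2 × C (aromatic): 1 H each → 2
  1 × C: 1 H
  1 × N (charge +1): 3 H
  1 × N: 2 H
  1 × N: 1 H
  1 × N (charge +1): 1 H
  Total hydrogens = 20.
Net charge +2.
Molecular formula: [C11H20N4]2+

[C11H20N4]2+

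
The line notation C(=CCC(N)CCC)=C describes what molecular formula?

Heavy atoms from the SMILES: 8 C, 1 N.
Implicit hydrogens by atom environment:
  4 × C: 2 H each → 8
  2 × C: 1 H each → 2
  1 × C: 3 H
  1 × C: no H
  1 × N: 2 H
  Total hydrogens = 15.
Molecular formula: C8H15N

C8H15N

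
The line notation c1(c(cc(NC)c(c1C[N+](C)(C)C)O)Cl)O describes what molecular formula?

C11H18ClN2O2+

Heavy atoms from the SMILES: 11 C, 1 Cl, 2 N, 2 O.
Implicit hydrogens by atom environment:
  5 × C (aromatic): no H
  4 × C: 3 H each → 12
  2 × O: 1 H each → 2
  1 × C: 2 H
  1 × C (aromatic): 1 H
  1 × Cl: no H
  1 × N: 1 H
  1 × N (charge +1): no H
  Total hydrogens = 18.
Net charge +1.
Molecular formula: C11H18ClN2O2+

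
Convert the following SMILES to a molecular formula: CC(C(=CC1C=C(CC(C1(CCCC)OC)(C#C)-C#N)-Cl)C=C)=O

C20H24ClNO2

Heavy atoms from the SMILES: 20 C, 1 Cl, 1 N, 2 O.
Implicit hydrogens by atom environment:
  7 × C: no H
  5 × C: 2 H each → 10
  5 × C: 1 H each → 5
  3 × C: 3 H each → 9
  2 × O: no H
  1 × Cl: no H
  1 × N: no H
  Total hydrogens = 24.
Molecular formula: C20H24ClNO2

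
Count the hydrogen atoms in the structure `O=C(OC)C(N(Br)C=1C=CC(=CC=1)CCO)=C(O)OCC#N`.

15

Hydrogens are implicit in SMILES; fill each atom to its normal valence:
  4 × C (aromatic): 1 H each → 4
  4 × C: no H
  3 × C: 2 H each → 6
  3 × O: no H
  2 × C (aromatic): no H
  2 × N: no H
  2 × O: 1 H each → 2
  1 × Br: no H
  1 × C: 3 H
  Total hydrogens = 15.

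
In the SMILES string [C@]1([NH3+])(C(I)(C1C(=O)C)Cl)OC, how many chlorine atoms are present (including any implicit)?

1

The symbol for chlorine appears 1 time in the SMILES.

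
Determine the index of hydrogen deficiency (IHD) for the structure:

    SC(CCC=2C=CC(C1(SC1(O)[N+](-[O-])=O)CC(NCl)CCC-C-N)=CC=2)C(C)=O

7

Molecular formula from the SMILES: C19H28ClN3O4S2.
DoU = (2C + 2 + N − H − X)/2 = (2·19 + 2 + 3 − 28 − 1)/2 = 14/2 = 7.
(Structurally: 2 ring(s) + 5 π bond(s) = 7.)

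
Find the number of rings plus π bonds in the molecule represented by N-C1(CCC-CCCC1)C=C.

Molecular formula from the SMILES: C10H19N.
DoU = (2C + 2 + N − H − X)/2 = (2·10 + 2 + 1 − 19 − 0)/2 = 4/2 = 2.
(Structurally: 1 ring(s) + 1 π bond(s) = 2.)

2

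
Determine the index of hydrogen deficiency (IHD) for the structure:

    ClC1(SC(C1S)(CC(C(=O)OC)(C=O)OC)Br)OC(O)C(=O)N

4

Molecular formula from the SMILES: C11H15BrClNO7S2.
DoU = (2C + 2 + N − H − X)/2 = (2·11 + 2 + 1 − 15 − 2)/2 = 8/2 = 4.
(Structurally: 1 ring(s) + 3 π bond(s) = 4.)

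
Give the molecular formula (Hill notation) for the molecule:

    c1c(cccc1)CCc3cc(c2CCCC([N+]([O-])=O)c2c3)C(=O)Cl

Heavy atoms from the SMILES: 19 C, 1 Cl, 1 N, 3 O.
Implicit hydrogens by atom environment:
  7 × C (aromatic): 1 H each → 7
  5 × C: 2 H each → 10
  5 × C (aromatic): no H
  2 × O: no H
  1 × C: 1 H
  1 × C: no H
  1 × Cl: no H
  1 × N (charge +1): no H
  1 × O (charge -1): no H
  Total hydrogens = 18.
Molecular formula: C19H18ClNO3

C19H18ClNO3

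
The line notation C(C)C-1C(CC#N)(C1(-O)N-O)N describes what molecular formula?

C7H13N3O2

Heavy atoms from the SMILES: 7 C, 3 N, 2 O.
Implicit hydrogens by atom environment:
  3 × C: no H
  2 × C: 2 H each → 4
  2 × O: 1 H each → 2
  1 × C: 3 H
  1 × C: 1 H
  1 × N: 2 H
  1 × N: 1 H
  1 × N: no H
  Total hydrogens = 13.
Molecular formula: C7H13N3O2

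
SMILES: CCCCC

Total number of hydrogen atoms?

12

Hydrogens are implicit in SMILES; fill each atom to its normal valence:
  3 × C: 2 H each → 6
  2 × C: 3 H each → 6
  Total hydrogens = 12.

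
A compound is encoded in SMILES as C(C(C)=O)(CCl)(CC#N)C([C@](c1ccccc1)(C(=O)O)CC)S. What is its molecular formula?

Heavy atoms from the SMILES: 17 C, 1 Cl, 1 N, 3 O, 1 S.
Implicit hydrogens by atom environment:
  5 × C (aromatic): 1 H each → 5
  5 × C: no H
  3 × C: 2 H each → 6
  2 × C: 3 H each → 6
  2 × O: no H
  1 × C: 1 H
  1 × C (aromatic): no H
  1 × Cl: no H
  1 × N: no H
  1 × O: 1 H
  1 × S: 1 H
  Total hydrogens = 20.
Molecular formula: C17H20ClNO3S

C17H20ClNO3S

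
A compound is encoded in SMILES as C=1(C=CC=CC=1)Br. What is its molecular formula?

Heavy atoms from the SMILES: 1 Br, 6 C.
Implicit hydrogens by atom environment:
  5 × C (aromatic): 1 H each → 5
  1 × Br: no H
  1 × C (aromatic): no H
  Total hydrogens = 5.
Molecular formula: C6H5Br

C6H5Br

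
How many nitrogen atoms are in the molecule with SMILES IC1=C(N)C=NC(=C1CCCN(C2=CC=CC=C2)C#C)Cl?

The symbol for nitrogen appears 3 times in the SMILES.

3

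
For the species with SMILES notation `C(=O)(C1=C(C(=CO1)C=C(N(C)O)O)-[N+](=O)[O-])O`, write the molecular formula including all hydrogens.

Heavy atoms from the SMILES: 8 C, 2 N, 7 O.
Implicit hydrogens by atom environment:
  3 × C (aromatic): no H
  3 × O: 1 H each → 3
  2 × C: no H
  2 × O: no H
  1 × C: 3 H
  1 × C (aromatic): 1 H
  1 × C: 1 H
  1 × N (charge +1): no H
  1 × N: no H
  1 × O (aromatic): no H
  1 × O (charge -1): no H
  Total hydrogens = 8.
Molecular formula: C8H8N2O7

C8H8N2O7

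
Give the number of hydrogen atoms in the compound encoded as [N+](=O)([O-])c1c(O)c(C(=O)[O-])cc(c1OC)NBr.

Hydrogens are implicit in SMILES; fill each atom to its normal valence:
  5 × C (aromatic): no H
  3 × O: no H
  2 × O (charge -1): no H
  1 × Br: no H
  1 × C: 3 H
  1 × C (aromatic): 1 H
  1 × C: no H
  1 × N: 1 H
  1 × N (charge +1): no H
  1 × O: 1 H
  Total hydrogens = 6.

6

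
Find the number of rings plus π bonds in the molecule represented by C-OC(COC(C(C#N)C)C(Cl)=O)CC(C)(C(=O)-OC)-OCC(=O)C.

Molecular formula from the SMILES: C16H24ClNO7.
DoU = (2C + 2 + N − H − X)/2 = (2·16 + 2 + 1 − 24 − 1)/2 = 10/2 = 5.
(Structurally: 0 ring(s) + 5 π bond(s) = 5.)

5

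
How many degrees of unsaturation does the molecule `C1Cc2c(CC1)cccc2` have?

5

Molecular formula from the SMILES: C10H12.
DoU = (2C + 2 + N − H − X)/2 = (2·10 + 2 + 0 − 12 − 0)/2 = 10/2 = 5.
(Structurally: 2 ring(s) + 3 π bond(s) = 5.)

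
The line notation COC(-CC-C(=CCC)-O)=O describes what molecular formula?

C8H14O3

Heavy atoms from the SMILES: 8 C, 3 O.
Implicit hydrogens by atom environment:
  3 × C: 2 H each → 6
  2 × C: 3 H each → 6
  2 × C: no H
  2 × O: no H
  1 × C: 1 H
  1 × O: 1 H
  Total hydrogens = 14.
Molecular formula: C8H14O3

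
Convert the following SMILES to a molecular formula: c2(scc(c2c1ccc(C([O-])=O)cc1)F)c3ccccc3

Heavy atoms from the SMILES: 17 C, 1 F, 2 O, 1 S.
Implicit hydrogens by atom environment:
  10 × C (aromatic): 1 H each → 10
  6 × C (aromatic): no H
  1 × C: no H
  1 × F: no H
  1 × O: no H
  1 × O (charge -1): no H
  1 × S (aromatic): no H
  Total hydrogens = 10.
Net charge -1.
Molecular formula: C17H10FO2S-

C17H10FO2S-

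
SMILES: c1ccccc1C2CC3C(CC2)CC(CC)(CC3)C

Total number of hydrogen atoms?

28

Hydrogens are implicit in SMILES; fill each atom to its normal valence:
  7 × C: 2 H each → 14
  5 × C (aromatic): 1 H each → 5
  3 × C: 1 H each → 3
  2 × C: 3 H each → 6
  1 × C: no H
  1 × C (aromatic): no H
  Total hydrogens = 28.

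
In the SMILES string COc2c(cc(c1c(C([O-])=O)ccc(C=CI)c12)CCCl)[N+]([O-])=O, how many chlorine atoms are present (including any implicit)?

1

The symbol for chlorine appears 1 time in the SMILES.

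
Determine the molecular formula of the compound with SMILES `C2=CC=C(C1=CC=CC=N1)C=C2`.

Heavy atoms from the SMILES: 11 C, 1 N.
Implicit hydrogens by atom environment:
  9 × C (aromatic): 1 H each → 9
  2 × C (aromatic): no H
  1 × N (aromatic): no H
  Total hydrogens = 9.
Molecular formula: C11H9N

C11H9N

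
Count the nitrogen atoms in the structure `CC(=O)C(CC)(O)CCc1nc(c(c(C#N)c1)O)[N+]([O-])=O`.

The symbol for nitrogen appears 3 times in the SMILES.

3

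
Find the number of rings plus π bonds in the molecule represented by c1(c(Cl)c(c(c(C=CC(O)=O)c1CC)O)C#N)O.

8

Molecular formula from the SMILES: C12H10ClNO4.
DoU = (2C + 2 + N − H − X)/2 = (2·12 + 2 + 1 − 10 − 1)/2 = 16/2 = 8.
(Structurally: 1 ring(s) + 7 π bond(s) = 8.)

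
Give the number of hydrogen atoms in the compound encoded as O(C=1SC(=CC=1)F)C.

Hydrogens are implicit in SMILES; fill each atom to its normal valence:
  2 × C (aromatic): 1 H each → 2
  2 × C (aromatic): no H
  1 × C: 3 H
  1 × F: no H
  1 × O: no H
  1 × S (aromatic): no H
  Total hydrogens = 5.

5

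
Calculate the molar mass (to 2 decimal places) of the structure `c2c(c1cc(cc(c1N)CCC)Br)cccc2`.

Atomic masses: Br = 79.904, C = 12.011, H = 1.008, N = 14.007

Molecular formula: C15H16BrN.
M = 1×79.904 + 15×12.011 + 16×1.008 + 1×14.007 = 290.20 g/mol.

290.20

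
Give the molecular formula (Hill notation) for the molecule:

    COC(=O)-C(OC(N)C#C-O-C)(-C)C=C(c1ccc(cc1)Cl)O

Heavy atoms from the SMILES: 16 C, 1 Cl, 1 N, 5 O.
Implicit hydrogens by atom environment:
  5 × C: no H
  4 × C (aromatic): 1 H each → 4
  4 × O: no H
  3 × C: 3 H each → 9
  2 × C: 1 H each → 2
  2 × C (aromatic): no H
  1 × Cl: no H
  1 × N: 2 H
  1 × O: 1 H
  Total hydrogens = 18.
Molecular formula: C16H18ClNO5

C16H18ClNO5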